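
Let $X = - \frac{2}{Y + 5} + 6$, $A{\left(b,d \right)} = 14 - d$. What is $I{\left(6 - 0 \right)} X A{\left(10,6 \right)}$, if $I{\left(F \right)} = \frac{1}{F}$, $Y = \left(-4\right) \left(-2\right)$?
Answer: $\frac{304}{39} \approx 7.7949$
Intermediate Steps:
$Y = 8$
$X = \frac{76}{13}$ ($X = - \frac{2}{8 + 5} + 6 = - \frac{2}{13} + 6 = \frac{76}{13} \approx 5.8462$)
$I{\left(6 - 0 \right)} X A{\left(10,6 \right)} = \frac{1}{6 - 0} \cdot \frac{76}{13} \left(14 - 6\right) = \frac{1}{6 + 0} \cdot \frac{76}{13} \left(14 - 6\right) = \frac{1}{6} \cdot \frac{76}{13} \cdot 8 = \frac{38}{39} \cdot 8 = \frac{304}{39}$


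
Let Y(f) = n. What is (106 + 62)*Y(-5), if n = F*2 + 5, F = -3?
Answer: -168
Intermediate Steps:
n = -1 (n = -3*2 + 5 = -6 + 5 = -1)
Y(f) = -1
(106 + 62)*Y(-5) = (106 + 62)*(-1) = 168*(-1) = -168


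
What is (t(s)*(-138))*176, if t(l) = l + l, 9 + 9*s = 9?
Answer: 0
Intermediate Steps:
s = 0 (s = -1 + (1/9)*9 = -1 + 1 = 0)
t(l) = 2*l
(t(s)*(-138))*176 = ((2*0)*(-138))*176 = (0*(-138))*176 = 0*176 = 0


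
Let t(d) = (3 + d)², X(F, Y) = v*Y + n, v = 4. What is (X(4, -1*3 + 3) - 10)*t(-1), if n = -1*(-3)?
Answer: -28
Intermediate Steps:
n = 3
X(F, Y) = 3 + 4*Y (X(F, Y) = 4*Y + 3 = 3 + 4*Y)
(X(4, -1*3 + 3) - 10)*t(-1) = ((3 + 4*(-1*3 + 3)) - 10)*(3 - 1)² = ((3 + 4*(-3 + 3)) - 10)*2² = ((3 + 4*0) - 10)*4 = ((3 + 0) - 10)*4 = (3 - 10)*4 = -7*4 = -28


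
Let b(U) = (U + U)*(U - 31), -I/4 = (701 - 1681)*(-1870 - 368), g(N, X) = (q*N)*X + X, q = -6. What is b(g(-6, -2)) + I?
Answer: -8757420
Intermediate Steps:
g(N, X) = X - 6*N*X (g(N, X) = (-6*N)*X + X = -6*N*X + X = X - 6*N*X)
I = -8772960 (I = -4*(701 - 1681)*(-1870 - 368) = -(-3920)*(-2238) = -4*2193240 = -8772960)
b(U) = 2*U*(-31 + U) (b(U) = (2*U)*(-31 + U) = 2*U*(-31 + U))
b(g(-6, -2)) + I = 2*(-2*(1 - 6*(-6)))*(-31 - 2*(1 - 6*(-6))) - 8772960 = 2*(-2*(1 + 36))*(-31 - 2*(1 + 36)) - 8772960 = 2*(-2*37)*(-31 - 2*37) - 8772960 = 2*(-74)*(-31 - 74) - 8772960 = 2*(-74)*(-105) - 8772960 = 15540 - 8772960 = -8757420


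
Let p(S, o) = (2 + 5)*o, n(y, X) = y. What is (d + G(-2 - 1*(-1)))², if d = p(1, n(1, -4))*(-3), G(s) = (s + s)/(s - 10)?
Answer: 52441/121 ≈ 433.40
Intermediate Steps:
G(s) = 2*s/(-10 + s) (G(s) = (2*s)/(-10 + s) = 2*s/(-10 + s))
p(S, o) = 7*o
d = -21 (d = (7*1)*(-3) = 7*(-3) = -21)
(d + G(-2 - 1*(-1)))² = (-21 + 2*(-2 - 1*(-1))/(-10 + (-2 - 1*(-1))))² = (-21 + 2*(-2 + 1)/(-10 + (-2 + 1)))² = (-21 + 2*(-1)/(-10 - 1))² = (-21 + 2*(-1)/(-11))² = (-21 + 2*(-1)*(-1/11))² = (-21 + 2/11)² = (-229/11)² = 52441/121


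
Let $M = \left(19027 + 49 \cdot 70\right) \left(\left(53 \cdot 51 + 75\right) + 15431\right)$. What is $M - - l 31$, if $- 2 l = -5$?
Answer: $\frac{817839181}{2} \approx 4.0892 \cdot 10^{8}$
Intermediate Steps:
$l = \frac{5}{2}$ ($l = \left(- \frac{1}{2}\right) \left(-5\right) = \frac{5}{2} \approx 2.5$)
$M = 408919513$ ($M = \left(19027 + 3430\right) \left(\left(2703 + 75\right) + 15431\right) = 22457 \left(2778 + 15431\right) = 22457 \cdot 18209 = 408919513$)
$M - - l 31 = 408919513 - \left(-1\right) \frac{5}{2} \cdot 31 = 408919513 - \left(- \frac{5}{2}\right) 31 = 408919513 - - \frac{155}{2} = 408919513 + \frac{155}{2} = \frac{817839181}{2}$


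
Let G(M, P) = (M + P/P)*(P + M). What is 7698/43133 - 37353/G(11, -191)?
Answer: 542591543/31055760 ≈ 17.472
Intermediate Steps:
G(M, P) = (1 + M)*(M + P) (G(M, P) = (M + 1)*(M + P) = (1 + M)*(M + P))
7698/43133 - 37353/G(11, -191) = 7698/43133 - 37353/(11 - 191 + 11**2 + 11*(-191)) = 7698*(1/43133) - 37353/(11 - 191 + 121 - 2101) = 7698/43133 - 37353/(-2160) = 7698/43133 - 37353*(-1/2160) = 7698/43133 + 12451/720 = 542591543/31055760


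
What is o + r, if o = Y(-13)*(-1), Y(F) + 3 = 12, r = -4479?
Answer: -4488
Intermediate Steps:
Y(F) = 9 (Y(F) = -3 + 12 = 9)
o = -9 (o = 9*(-1) = -9)
o + r = -9 - 4479 = -4488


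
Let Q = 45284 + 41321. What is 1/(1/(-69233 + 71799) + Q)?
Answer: 2566/222228431 ≈ 1.1547e-5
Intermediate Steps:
Q = 86605
1/(1/(-69233 + 71799) + Q) = 1/(1/(-69233 + 71799) + 86605) = 1/(1/2566 + 86605) = 1/(222228431/2566) = 2566/222228431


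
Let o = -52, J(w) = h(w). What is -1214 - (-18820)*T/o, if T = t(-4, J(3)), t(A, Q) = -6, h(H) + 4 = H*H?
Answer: 12448/13 ≈ 957.54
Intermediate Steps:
h(H) = -4 + H**2 (h(H) = -4 + H*H = -4 + H**2)
J(w) = -4 + w**2
T = -6
-1214 - (-18820)*T/o = -1214 - (-18820)*(-6/(-52)) = -1214 - (-18820)*(-6*(-1/52)) = -1214 - (-18820)*3/26 = -1214 - 941*(-30/13) = -1214 + 28230/13 = 12448/13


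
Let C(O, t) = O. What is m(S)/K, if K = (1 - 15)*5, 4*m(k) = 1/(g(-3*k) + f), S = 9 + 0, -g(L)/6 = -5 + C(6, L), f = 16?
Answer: -1/2800 ≈ -0.00035714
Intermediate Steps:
g(L) = -6 (g(L) = -6*(-5 + 6) = -6*1 = -6)
S = 9
m(k) = 1/40 (m(k) = 1/(4*(-6 + 16)) = (¼)/10 = (¼)*(⅒) = 1/40)
K = -70 (K = -14*5 = -70)
m(S)/K = (1/40)/(-70) = (1/40)*(-1/70) = -1/2800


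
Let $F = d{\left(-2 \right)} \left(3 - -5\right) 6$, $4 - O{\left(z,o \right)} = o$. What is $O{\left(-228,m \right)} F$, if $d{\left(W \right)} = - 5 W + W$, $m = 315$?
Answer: $-119424$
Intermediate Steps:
$O{\left(z,o \right)} = 4 - o$
$d{\left(W \right)} = - 4 W$
$F = 384$ ($F = \left(-4\right) \left(-2\right) \left(3 - -5\right) 6 = 8 \left(3 + 5\right) 6 = 8 \cdot 8 \cdot 6 = 64 \cdot 6 = 384$)
$O{\left(-228,m \right)} F = \left(4 - 315\right) 384 = \left(-311\right) 384 = -119424$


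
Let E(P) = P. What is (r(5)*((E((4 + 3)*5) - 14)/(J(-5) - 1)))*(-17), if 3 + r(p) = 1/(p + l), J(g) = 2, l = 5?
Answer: 10353/10 ≈ 1035.3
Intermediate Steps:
r(p) = -3 + 1/(5 + p) (r(p) = -3 + 1/(p + 5) = -3 + 1/(5 + p))
(r(5)*((E((4 + 3)*5) - 14)/(J(-5) - 1)))*(-17) = (((-14 - 3*5)/(5 + 5))*(((4 + 3)*5 - 14)/(2 - 1)))*(-17) = (((-14 - 15)/10)*((7*5 - 14)/1))*(-17) = (((⅒)*(-29))*((35 - 14)*1))*(-17) = -609/10*(-17) = 10353/10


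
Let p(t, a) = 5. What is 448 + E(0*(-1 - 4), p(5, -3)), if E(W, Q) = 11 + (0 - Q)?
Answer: 454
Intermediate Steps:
E(W, Q) = 11 - Q
448 + E(0*(-1 - 4), p(5, -3)) = 448 + (11 - 1*5) = 448 + (11 - 5) = 448 + 6 = 454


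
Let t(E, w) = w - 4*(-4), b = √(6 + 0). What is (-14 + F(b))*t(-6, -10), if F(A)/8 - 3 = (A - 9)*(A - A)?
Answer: 60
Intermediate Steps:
b = √6 ≈ 2.4495
t(E, w) = 16 + w (t(E, w) = w + 16 = 16 + w)
F(A) = 24 (F(A) = 24 + 8*((A - 9)*(A - A)) = 24 + 8*((-9 + A)*0) = 24 + 8*0 = 24 + 0 = 24)
(-14 + F(b))*t(-6, -10) = (-14 + 24)*(16 - 10) = 10*6 = 60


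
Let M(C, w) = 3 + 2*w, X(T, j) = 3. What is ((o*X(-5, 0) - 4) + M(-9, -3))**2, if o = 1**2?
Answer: 16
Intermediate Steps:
o = 1
((o*X(-5, 0) - 4) + M(-9, -3))**2 = ((1*3 - 4) + (3 + 2*(-3)))**2 = ((3 - 4) + (3 - 6))**2 = (-1 - 3)**2 = (-4)**2 = 16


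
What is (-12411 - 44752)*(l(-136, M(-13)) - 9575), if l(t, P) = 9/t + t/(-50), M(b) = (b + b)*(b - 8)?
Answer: 1860425683251/3400 ≈ 5.4718e+8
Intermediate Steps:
M(b) = 2*b*(-8 + b) (M(b) = (2*b)*(-8 + b) = 2*b*(-8 + b))
l(t, P) = 9/t - t/50 (l(t, P) = 9/t + t*(-1/50) = 9/t - t/50)
(-12411 - 44752)*(l(-136, M(-13)) - 9575) = (-12411 - 44752)*((9/(-136) - 1/50*(-136)) - 9575) = -57163*((9*(-1/136) + 68/25) - 9575) = -57163*((-9/136 + 68/25) - 9575) = -57163*(9023/3400 - 9575) = -57163*(-32545977/3400) = 1860425683251/3400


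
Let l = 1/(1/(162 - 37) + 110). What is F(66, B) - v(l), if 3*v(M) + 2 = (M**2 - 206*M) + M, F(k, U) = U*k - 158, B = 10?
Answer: 285500075258/567270003 ≈ 503.29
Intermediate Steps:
F(k, U) = -158 + U*k
l = 125/13751 (l = 1/(1/125 + 110) = 1/(13751/125) = 125/13751 ≈ 0.0090902)
v(M) = -2/3 - 205*M/3 + M**2/3 (v(M) = -2/3 + ((M**2 - 206*M) + M)/3 = -2/3 + (M**2 - 205*M)/3 = -2/3 + (-205*M/3 + M**2/3) = -2/3 - 205*M/3 + M**2/3)
F(66, B) - v(l) = (-158 + 10*66) - (-2/3 - 205/3*125/13751 + (125/13751)**2/3) = (-158 + 660) - (-2/3 - 25625/41253 + (1/3)*(15625/189090001)) = 502 - (-2/3 - 25625/41253 + 15625/567270003) = 502 - 1*(-730533752/567270003) = 502 + 730533752/567270003 = 285500075258/567270003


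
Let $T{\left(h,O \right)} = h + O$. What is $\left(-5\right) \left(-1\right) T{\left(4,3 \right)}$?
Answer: $35$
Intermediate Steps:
$T{\left(h,O \right)} = O + h$
$\left(-5\right) \left(-1\right) T{\left(4,3 \right)} = \left(-5\right) \left(-1\right) \left(3 + 4\right) = 5 \cdot 7 = 35$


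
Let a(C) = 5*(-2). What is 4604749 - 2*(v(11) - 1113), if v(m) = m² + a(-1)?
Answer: 4606753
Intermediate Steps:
a(C) = -10
v(m) = -10 + m² (v(m) = m² - 10 = -10 + m²)
4604749 - 2*(v(11) - 1113) = 4604749 - 2*((-10 + 11²) - 1113) = 4604749 - 2*((-10 + 121) - 1113) = 4604749 - 2*(111 - 1113) = 4604749 - 2*(-1002) = 4604749 - 1*(-2004) = 4604749 + 2004 = 4606753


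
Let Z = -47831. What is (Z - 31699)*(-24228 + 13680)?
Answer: 838882440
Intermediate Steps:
(Z - 31699)*(-24228 + 13680) = (-47831 - 31699)*(-24228 + 13680) = -79530*(-10548) = 838882440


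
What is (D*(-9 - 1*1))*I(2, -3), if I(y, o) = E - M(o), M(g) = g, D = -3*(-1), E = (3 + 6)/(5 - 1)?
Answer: -315/2 ≈ -157.50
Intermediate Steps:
E = 9/4 ≈ 2.2500
D = 3
I(y, o) = 9/4 - o
(D*(-9 - 1*1))*I(2, -3) = (3*(-9 - 1*1))*(9/4 - 1*(-3)) = (3*(-9 - 1))*(9/4 + 3) = (3*(-10))*(21/4) = -30*21/4 = -315/2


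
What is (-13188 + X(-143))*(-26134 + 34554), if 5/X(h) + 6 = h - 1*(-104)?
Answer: -999395060/9 ≈ -1.1104e+8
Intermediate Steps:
X(h) = 5/(98 + h) (X(h) = 5/(-6 + (h - 1*(-104))) = 5/(-6 + (h + 104)) = 5/(-6 + (104 + h)) = 5/(98 + h))
(-13188 + X(-143))*(-26134 + 34554) = (-13188 + 5/(98 - 143))*(-26134 + 34554) = (-13188 + 5/(-45))*8420 = (-13188 + 5*(-1/45))*8420 = (-13188 - ⅑)*8420 = -118693/9*8420 = -999395060/9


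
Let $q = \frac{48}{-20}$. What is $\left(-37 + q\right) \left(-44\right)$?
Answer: $\frac{8668}{5} \approx 1733.6$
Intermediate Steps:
$q = - \frac{12}{5}$ ($q = 48 \left(- \frac{1}{20}\right) = - \frac{12}{5} \approx -2.4$)
$\left(-37 + q\right) \left(-44\right) = \left(-37 - \frac{12}{5}\right) \left(-44\right) = \left(- \frac{197}{5}\right) \left(-44\right) = \frac{8668}{5}$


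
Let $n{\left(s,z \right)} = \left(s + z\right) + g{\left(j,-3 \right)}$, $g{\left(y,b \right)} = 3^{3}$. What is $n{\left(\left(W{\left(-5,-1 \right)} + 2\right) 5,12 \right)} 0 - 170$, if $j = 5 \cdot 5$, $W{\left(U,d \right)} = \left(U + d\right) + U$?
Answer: $-170$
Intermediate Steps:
$W{\left(U,d \right)} = d + 2 U$
$j = 25$
$g{\left(y,b \right)} = 27$
$n{\left(s,z \right)} = 27 + s + z$ ($n{\left(s,z \right)} = \left(s + z\right) + 27 = 27 + s + z$)
$n{\left(\left(W{\left(-5,-1 \right)} + 2\right) 5,12 \right)} 0 - 170 = \left(27 + \left(\left(-1 + 2 \left(-5\right)\right) + 2\right) 5 + 12\right) 0 - 170 = \left(27 + \left(\left(-1 - 10\right) + 2\right) 5 + 12\right) 0 - 170 = \left(27 + \left(-11 + 2\right) 5 + 12\right) 0 - 170 = \left(27 - 45 + 12\right) 0 - 170 = \left(-6\right) 0 - 170 = 0 - 170 = -170$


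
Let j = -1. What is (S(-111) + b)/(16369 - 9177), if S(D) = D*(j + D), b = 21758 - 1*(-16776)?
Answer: 25483/3596 ≈ 7.0865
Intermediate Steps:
b = 38534 (b = 21758 + 16776 = 38534)
S(D) = D*(-1 + D)
(S(-111) + b)/(16369 - 9177) = (-111*(-1 - 111) + 38534)/(16369 - 9177) = (-111*(-112) + 38534)/7192 = (12432 + 38534)*(1/7192) = 50966*(1/7192) = 25483/3596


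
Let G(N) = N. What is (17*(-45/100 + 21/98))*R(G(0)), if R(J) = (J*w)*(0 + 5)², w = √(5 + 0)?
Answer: 0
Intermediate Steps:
w = √5 ≈ 2.2361
R(J) = 25*J*√5 (R(J) = (J*√5)*(0 + 5)² = (J*√5)*5² = (J*√5)*25 = 25*J*√5)
(17*(-45/100 + 21/98))*R(G(0)) = (17*(-45/100 + 21/98))*(25*0*√5) = (17*(-45*1/100 + 21*(1/98)))*0 = (17*(-9/20 + 3/14))*0 = (17*(-33/140))*0 = -561/140*0 = 0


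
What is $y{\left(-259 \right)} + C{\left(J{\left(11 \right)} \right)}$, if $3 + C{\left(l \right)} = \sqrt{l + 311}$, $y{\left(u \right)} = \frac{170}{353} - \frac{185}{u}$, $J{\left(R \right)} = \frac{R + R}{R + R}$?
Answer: $- \frac{4458}{2471} + 2 \sqrt{78} \approx 15.859$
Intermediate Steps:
$J{\left(R \right)} = 1$ ($J{\left(R \right)} = \frac{2 R}{2 R} = 2 R \frac{1}{2 R} = 1$)
$y{\left(u \right)} = \frac{170}{353} - \frac{185}{u}$ ($y{\left(u \right)} = 170 \cdot \frac{1}{353} - \frac{185}{u} = \frac{170}{353} - \frac{185}{u}$)
$C{\left(l \right)} = -3 + \sqrt{311 + l}$ ($C{\left(l \right)} = -3 + \sqrt{l + 311} = -3 + \sqrt{311 + l}$)
$y{\left(-259 \right)} + C{\left(J{\left(11 \right)} \right)} = \left(\frac{170}{353} - \frac{185}{-259}\right) - \left(3 - \sqrt{311 + 1}\right) = \left(\frac{170}{353} - - \frac{5}{7}\right) - \left(3 - \sqrt{312}\right) = \left(\frac{170}{353} + \frac{5}{7}\right) - \left(3 - 2 \sqrt{78}\right) = \frac{2955}{2471} - \left(3 - 2 \sqrt{78}\right) = - \frac{4458}{2471} + 2 \sqrt{78}$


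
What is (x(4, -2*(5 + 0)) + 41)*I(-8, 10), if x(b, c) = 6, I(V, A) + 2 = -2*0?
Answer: -94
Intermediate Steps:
I(V, A) = -2 (I(V, A) = -2 - 2*0 = -2 + 0 = -2)
(x(4, -2*(5 + 0)) + 41)*I(-8, 10) = (6 + 41)*(-2) = 47*(-2) = -94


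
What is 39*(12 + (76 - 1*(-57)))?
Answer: 5655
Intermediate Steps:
39*(12 + (76 - 1*(-57))) = 39*(12 + (76 + 57)) = 39*(12 + 133) = 39*145 = 5655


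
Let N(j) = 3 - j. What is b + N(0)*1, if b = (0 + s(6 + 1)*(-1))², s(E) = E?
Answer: 52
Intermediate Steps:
b = 49 (b = (0 + (6 + 1)*(-1))² = (0 + 7*(-1))² = (0 - 7)² = (-7)² = 49)
b + N(0)*1 = 49 + (3 - 1*0)*1 = 49 + (3 + 0)*1 = 49 + 3*1 = 49 + 3 = 52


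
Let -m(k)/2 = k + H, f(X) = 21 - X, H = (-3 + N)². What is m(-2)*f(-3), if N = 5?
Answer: -96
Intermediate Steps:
H = 4 (H = (-3 + 5)² = 2² = 4)
m(k) = -8 - 2*k (m(k) = -2*(k + 4) = -2*(4 + k) = -8 - 2*k)
m(-2)*f(-3) = (-8 - 2*(-2))*(21 - 1*(-3)) = (-8 + 4)*(21 + 3) = -4*24 = -96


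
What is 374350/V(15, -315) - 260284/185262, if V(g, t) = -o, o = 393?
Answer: -11575853552/12134661 ≈ -953.95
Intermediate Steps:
V(g, t) = -393 (V(g, t) = -1*393 = -393)
374350/V(15, -315) - 260284/185262 = 374350/(-393) - 260284/185262 = 374350*(-1/393) - 260284*1/185262 = -374350/393 - 130142/92631 = -11575853552/12134661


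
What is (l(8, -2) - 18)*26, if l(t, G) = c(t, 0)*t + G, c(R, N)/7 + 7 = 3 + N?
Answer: -6344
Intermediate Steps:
c(R, N) = -28 + 7*N (c(R, N) = -49 + 7*(3 + N) = -49 + (21 + 7*N) = -28 + 7*N)
l(t, G) = G - 28*t (l(t, G) = (-28 + 7*0)*t + G = (-28 + 0)*t + G = -28*t + G = G - 28*t)
(l(8, -2) - 18)*26 = ((-2 - 28*8) - 18)*26 = ((-2 - 224) - 18)*26 = (-226 - 18)*26 = -244*26 = -6344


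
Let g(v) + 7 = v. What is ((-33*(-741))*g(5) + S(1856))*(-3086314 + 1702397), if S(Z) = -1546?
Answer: 69821380484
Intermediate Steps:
g(v) = -7 + v
((-33*(-741))*g(5) + S(1856))*(-3086314 + 1702397) = ((-33*(-741))*(-7 + 5) - 1546)*(-3086314 + 1702397) = (24453*(-2) - 1546)*(-1383917) = (-48906 - 1546)*(-1383917) = -50452*(-1383917) = 69821380484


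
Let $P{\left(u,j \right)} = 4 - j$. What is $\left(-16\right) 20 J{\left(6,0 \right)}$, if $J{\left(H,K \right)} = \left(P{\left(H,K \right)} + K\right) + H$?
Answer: $-3200$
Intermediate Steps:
$J{\left(H,K \right)} = 4 + H$ ($J{\left(H,K \right)} = \left(\left(4 - K\right) + K\right) + H = 4 + H$)
$\left(-16\right) 20 J{\left(6,0 \right)} = \left(-16\right) 20 \left(4 + 6\right) = \left(-320\right) 10 = -3200$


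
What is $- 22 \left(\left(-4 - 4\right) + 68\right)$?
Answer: $-1320$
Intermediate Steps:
$- 22 \left(\left(-4 - 4\right) + 68\right) = - 22 \left(-8 + 68\right) = \left(-22\right) 60 = -1320$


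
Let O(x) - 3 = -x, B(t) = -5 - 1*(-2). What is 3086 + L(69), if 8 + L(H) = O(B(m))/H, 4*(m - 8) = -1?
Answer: 70796/23 ≈ 3078.1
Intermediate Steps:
m = 31/4 (m = 8 + (¼)*(-1) = 8 - ¼ = 31/4 ≈ 7.7500)
B(t) = -3 (B(t) = -5 + 2 = -3)
O(x) = 3 - x
L(H) = -8 + 6/H (L(H) = -8 + (3 - 1*(-3))/H = -8 + (3 + 3)/H = -8 + 6/H)
3086 + L(69) = 3086 + (-8 + 6/69) = 3086 + (-8 + 6*(1/69)) = 3086 + (-8 + 2/23) = 3086 - 182/23 = 70796/23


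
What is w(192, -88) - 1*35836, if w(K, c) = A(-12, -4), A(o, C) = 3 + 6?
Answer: -35827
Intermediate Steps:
A(o, C) = 9
w(K, c) = 9
w(192, -88) - 1*35836 = 9 - 1*35836 = 9 - 35836 = -35827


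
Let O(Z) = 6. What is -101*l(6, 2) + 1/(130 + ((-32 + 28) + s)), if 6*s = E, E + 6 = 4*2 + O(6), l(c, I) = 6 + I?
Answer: -308653/382 ≈ -807.99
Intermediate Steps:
E = 8 (E = -6 + (4*2 + 6) = -6 + (8 + 6) = -6 + 14 = 8)
s = 4/3 (s = (1/6)*8 = 4/3 ≈ 1.3333)
-101*l(6, 2) + 1/(130 + ((-32 + 28) + s)) = -101*(6 + 2) + 1/(130 + ((-32 + 28) + 4/3)) = -101*8 + 1/(130 + (-4 + 4/3)) = -808 + 1/(130 - 8/3) = -808 + 1/(382/3) = -808 + 3/382 = -308653/382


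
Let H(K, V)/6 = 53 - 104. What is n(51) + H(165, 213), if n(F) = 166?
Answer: -140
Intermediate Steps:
H(K, V) = -306 (H(K, V) = 6*(53 - 104) = 6*(-51) = -306)
n(51) + H(165, 213) = 166 - 306 = -140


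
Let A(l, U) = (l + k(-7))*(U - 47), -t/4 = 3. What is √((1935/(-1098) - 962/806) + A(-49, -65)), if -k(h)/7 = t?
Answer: I*√56112093058/3782 ≈ 62.633*I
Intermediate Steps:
t = -12 (t = -4*3 = -12)
k(h) = 84 (k(h) = -7*(-12) = 84)
A(l, U) = (-47 + U)*(84 + l) (A(l, U) = (l + 84)*(U - 47) = (84 + l)*(-47 + U) = (-47 + U)*(84 + l))
√((1935/(-1098) - 962/806) + A(-49, -65)) = √((1935/(-1098) - 962/806) + (-3948 - 47*(-49) + 84*(-65) - 65*(-49))) = √((1935*(-1/1098) - 962*1/806) + (-3948 + 2303 - 5460 + 3185)) = √((-215/122 - 37/31) - 3920) = √(-11179/3782 - 3920) = √(-14836619/3782) = I*√56112093058/3782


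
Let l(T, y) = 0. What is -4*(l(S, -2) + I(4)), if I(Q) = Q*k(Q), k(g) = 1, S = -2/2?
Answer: -16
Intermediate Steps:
S = -1 (S = -2*½ = -1)
I(Q) = Q (I(Q) = Q*1 = Q)
-4*(l(S, -2) + I(4)) = -4*(0 + 4) = -4*4 = -16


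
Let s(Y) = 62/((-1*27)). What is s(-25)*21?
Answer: -434/9 ≈ -48.222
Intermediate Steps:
s(Y) = -62/27 (s(Y) = 62/(-27) = 62*(-1/27) = -62/27)
s(-25)*21 = -62/27*21 = -434/9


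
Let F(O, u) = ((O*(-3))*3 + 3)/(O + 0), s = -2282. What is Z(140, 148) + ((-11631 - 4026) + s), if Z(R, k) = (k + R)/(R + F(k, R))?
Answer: -347812525/19391 ≈ -17937.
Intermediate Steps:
F(O, u) = (3 - 9*O)/O (F(O, u) = (-3*O*3 + 3)/O = (-9*O + 3)/O = (3 - 9*O)/O)
Z(R, k) = (R + k)/(-9 + R + 3/k) (Z(R, k) = (k + R)/(R + (-9 + 3/k)) = (R + k)/(-9 + R + 3/k))
Z(140, 148) + ((-11631 - 4026) + s) = 148*(140 + 148)/(3 + 148*(-9 + 140)) + ((-11631 - 4026) - 2282) = 148*288/(3 + 148*131) + (-15657 - 2282) = 148*288/(3 + 19388) - 17939 = 148*288/19391 - 17939 = 148*(1/19391)*288 - 17939 = 42624/19391 - 17939 = -347812525/19391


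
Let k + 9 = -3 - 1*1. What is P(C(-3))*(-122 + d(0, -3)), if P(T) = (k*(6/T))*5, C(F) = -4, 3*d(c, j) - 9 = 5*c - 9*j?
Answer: -10725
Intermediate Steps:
d(c, j) = 3 - 3*j + 5*c/3 (d(c, j) = 3 + (5*c - 9*j)/3 = 3 + (-9*j + 5*c)/3 = 3 + (-3*j + 5*c/3) = 3 - 3*j + 5*c/3)
k = -13 (k = -9 + (-3 - 1*1) = -9 + (-3 - 1) = -9 - 4 = -13)
P(T) = -390/T (P(T) = -78/T*5 = -390/T)
P(C(-3))*(-122 + d(0, -3)) = (-390/(-4))*(-122 + (3 - 3*(-3) + (5/3)*0)) = (-390*(-¼))*(-122 + (3 + 9 + 0)) = 195*(-122 + 12)/2 = (195/2)*(-110) = -10725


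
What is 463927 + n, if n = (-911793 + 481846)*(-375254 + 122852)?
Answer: 108519946621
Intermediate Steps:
n = 108519482694 (n = -429947*(-252402) = 108519482694)
463927 + n = 463927 + 108519482694 = 108519946621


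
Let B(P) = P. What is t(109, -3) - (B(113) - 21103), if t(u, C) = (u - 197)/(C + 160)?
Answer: 3295342/157 ≈ 20989.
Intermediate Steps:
t(u, C) = (-197 + u)/(160 + C)
t(109, -3) - (B(113) - 21103) = (-197 + 109)/(160 - 3) - (113 - 21103) = -88/157 - 1*(-20990) = (1/157)*(-88) + 20990 = -88/157 + 20990 = 3295342/157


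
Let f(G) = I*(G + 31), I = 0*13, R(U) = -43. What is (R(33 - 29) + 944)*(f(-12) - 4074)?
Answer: -3670674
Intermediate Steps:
I = 0
f(G) = 0 (f(G) = 0*(G + 31) = 0*(31 + G) = 0)
(R(33 - 29) + 944)*(f(-12) - 4074) = (-43 + 944)*(0 - 4074) = 901*(-4074) = -3670674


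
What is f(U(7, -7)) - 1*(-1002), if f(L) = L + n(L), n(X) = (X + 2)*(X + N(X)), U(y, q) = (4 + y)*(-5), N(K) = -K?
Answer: 947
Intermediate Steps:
U(y, q) = -20 - 5*y
n(X) = 0 (n(X) = (X + 2)*(X - X) = (2 + X)*0 = 0)
f(L) = L (f(L) = L + 0 = L)
f(U(7, -7)) - 1*(-1002) = (-20 - 5*7) - 1*(-1002) = (-20 - 35) + 1002 = -55 + 1002 = 947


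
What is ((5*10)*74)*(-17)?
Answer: -62900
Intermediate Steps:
((5*10)*74)*(-17) = (50*74)*(-17) = 3700*(-17) = -62900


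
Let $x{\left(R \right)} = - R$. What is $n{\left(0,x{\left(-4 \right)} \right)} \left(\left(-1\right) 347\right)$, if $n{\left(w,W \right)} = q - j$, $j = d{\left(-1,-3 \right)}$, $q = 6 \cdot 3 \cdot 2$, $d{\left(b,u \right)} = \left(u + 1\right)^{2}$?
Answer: $-11104$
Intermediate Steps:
$d{\left(b,u \right)} = \left(1 + u\right)^{2}$
$q = 36$ ($q = 18 \cdot 2 = 36$)
$j = 4$ ($j = \left(1 - 3\right)^{2} = \left(-2\right)^{2} = 4$)
$n{\left(w,W \right)} = 32$ ($n{\left(w,W \right)} = 36 - 4 = 32$)
$n{\left(0,x{\left(-4 \right)} \right)} \left(\left(-1\right) 347\right) = 32 \left(\left(-1\right) 347\right) = 32 \left(-347\right) = -11104$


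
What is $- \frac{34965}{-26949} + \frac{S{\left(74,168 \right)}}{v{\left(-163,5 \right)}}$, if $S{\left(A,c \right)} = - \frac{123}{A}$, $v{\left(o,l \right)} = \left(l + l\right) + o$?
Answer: $\frac{44354273}{33901842} \approx 1.3083$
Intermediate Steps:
$v{\left(o,l \right)} = o + 2 l$ ($v{\left(o,l \right)} = 2 l + o = o + 2 l$)
$- \frac{34965}{-26949} + \frac{S{\left(74,168 \right)}}{v{\left(-163,5 \right)}} = - \frac{34965}{-26949} + \frac{\left(-123\right) \frac{1}{74}}{-163 + 2 \cdot 5} = \left(-34965\right) \left(- \frac{1}{26949}\right) + \frac{\left(-123\right) \frac{1}{74}}{-163 + 10} = \frac{11655}{8983} - \frac{123}{74 \left(-153\right)} = \frac{11655}{8983} - - \frac{41}{3774} = \frac{11655}{8983} + \frac{41}{3774} = \frac{44354273}{33901842}$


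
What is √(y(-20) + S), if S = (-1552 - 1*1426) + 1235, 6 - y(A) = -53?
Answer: 2*I*√421 ≈ 41.037*I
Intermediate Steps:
y(A) = 59 (y(A) = 6 - 1*(-53) = 6 + 53 = 59)
S = -1743 (S = (-1552 - 1426) + 1235 = -2978 + 1235 = -1743)
√(y(-20) + S) = √(59 - 1743) = √(-1684) = 2*I*√421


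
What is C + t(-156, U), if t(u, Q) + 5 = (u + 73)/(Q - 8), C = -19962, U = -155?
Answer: -3254538/163 ≈ -19967.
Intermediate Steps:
t(u, Q) = -5 + (73 + u)/(-8 + Q) (t(u, Q) = -5 + (u + 73)/(Q - 8) = -5 + (73 + u)/(-8 + Q))
C + t(-156, U) = -19962 + (113 - 156 - 5*(-155))/(-8 - 155) = -19962 + (113 - 156 + 775)/(-163) = -19962 - 1/163*732 = -19962 - 732/163 = -3254538/163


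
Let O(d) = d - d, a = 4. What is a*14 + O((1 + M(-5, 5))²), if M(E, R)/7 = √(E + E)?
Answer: 56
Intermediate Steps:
M(E, R) = 7*√2*√E (M(E, R) = 7*√(E + E) = 7*√(2*E) = 7*(√2*√E) = 7*√2*√E)
O(d) = 0
a*14 + O((1 + M(-5, 5))²) = 4*14 + 0 = 56 + 0 = 56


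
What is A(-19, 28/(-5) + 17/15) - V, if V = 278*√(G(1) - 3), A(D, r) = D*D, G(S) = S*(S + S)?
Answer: 361 - 278*I ≈ 361.0 - 278.0*I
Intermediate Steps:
G(S) = 2*S² (G(S) = S*(2*S) = 2*S²)
A(D, r) = D²
V = 278*I (V = 278*√(2*1² - 3) = 278*√(2*1 - 3) = 278*√(2 - 3) = 278*√(-1) = 278*I ≈ 278.0*I)
A(-19, 28/(-5) + 17/15) - V = (-19)² - 278*I = 361 - 278*I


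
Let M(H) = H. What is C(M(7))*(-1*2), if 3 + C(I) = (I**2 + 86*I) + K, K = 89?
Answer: -1474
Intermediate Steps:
C(I) = 86 + I**2 + 86*I (C(I) = -3 + ((I**2 + 86*I) + 89) = -3 + (89 + I**2 + 86*I) = 86 + I**2 + 86*I)
C(M(7))*(-1*2) = (86 + 7**2 + 86*7)*(-1*2) = (86 + 49 + 602)*(-2) = 737*(-2) = -1474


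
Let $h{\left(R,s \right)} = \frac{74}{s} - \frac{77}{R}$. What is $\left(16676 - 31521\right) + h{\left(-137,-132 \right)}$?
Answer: $- \frac{134228477}{9042} \approx -14845.0$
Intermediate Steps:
$h{\left(R,s \right)} = - \frac{77}{R} + \frac{74}{s}$
$\left(16676 - 31521\right) + h{\left(-137,-132 \right)} = \left(16676 - 31521\right) + \left(- \frac{77}{-137} + \frac{74}{-132}\right) = -14845 + \left(\left(-77\right) \left(- \frac{1}{137}\right) + 74 \left(- \frac{1}{132}\right)\right) = -14845 + \left(\frac{77}{137} - \frac{37}{66}\right) = -14845 + \frac{13}{9042} = - \frac{134228477}{9042}$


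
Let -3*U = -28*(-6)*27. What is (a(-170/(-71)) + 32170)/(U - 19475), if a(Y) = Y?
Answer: -2284240/1490077 ≈ -1.5330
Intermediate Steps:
U = -1512 (U = -(-28*(-6))*27/3 = -56*27 = -⅓*4536 = -1512)
(a(-170/(-71)) + 32170)/(U - 19475) = (-170/(-71) + 32170)/(-1512 - 19475) = (-170*(-1/71) + 32170)/(-20987) = (170/71 + 32170)*(-1/20987) = (2284240/71)*(-1/20987) = -2284240/1490077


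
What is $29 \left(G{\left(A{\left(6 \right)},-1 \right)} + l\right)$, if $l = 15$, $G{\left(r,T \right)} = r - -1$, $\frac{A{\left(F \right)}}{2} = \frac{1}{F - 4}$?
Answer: $493$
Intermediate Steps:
$A{\left(F \right)} = \frac{2}{-4 + F}$ ($A{\left(F \right)} = \frac{2}{F - 4} = \frac{2}{-4 + F}$)
$G{\left(r,T \right)} = 1 + r$ ($G{\left(r,T \right)} = r + 1 = 1 + r$)
$29 \left(G{\left(A{\left(6 \right)},-1 \right)} + l\right) = 29 \left(\left(1 + \frac{2}{-4 + 6}\right) + 15\right) = 29 \left(\left(1 + \frac{2}{2}\right) + 15\right) = 29 \left(\left(1 + 2 \cdot \frac{1}{2}\right) + 15\right) = 29 \left(\left(1 + 1\right) + 15\right) = 29 \left(2 + 15\right) = 29 \cdot 17 = 493$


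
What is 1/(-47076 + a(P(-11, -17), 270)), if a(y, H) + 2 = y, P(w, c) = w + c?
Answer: -1/47106 ≈ -2.1229e-5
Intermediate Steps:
P(w, c) = c + w
a(y, H) = -2 + y
1/(-47076 + a(P(-11, -17), 270)) = 1/(-47076 + (-2 + (-17 - 11))) = 1/(-47076 + (-2 - 28)) = 1/(-47076 - 30) = 1/(-47106) = -1/47106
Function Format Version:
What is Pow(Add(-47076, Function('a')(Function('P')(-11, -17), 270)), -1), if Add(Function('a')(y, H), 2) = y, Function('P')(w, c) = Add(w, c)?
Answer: Rational(-1, 47106) ≈ -2.1229e-5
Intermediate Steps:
Function('P')(w, c) = Add(c, w)
Function('a')(y, H) = Add(-2, y)
Pow(Add(-47076, Function('a')(Function('P')(-11, -17), 270)), -1) = Pow(Add(-47076, Add(-2, Add(-17, -11))), -1) = Pow(Add(-47076, Add(-2, -28)), -1) = Pow(Add(-47076, -30), -1) = Pow(-47106, -1) = Rational(-1, 47106)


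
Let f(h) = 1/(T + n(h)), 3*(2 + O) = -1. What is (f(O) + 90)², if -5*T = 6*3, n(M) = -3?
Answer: 8791225/1089 ≈ 8072.8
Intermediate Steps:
T = -18/5 (T = -6*3/5 = -⅕*18 = -18/5 ≈ -3.6000)
O = -7/3 (O = -2 + (⅓)*(-1) = -2 - ⅓ = -7/3 ≈ -2.3333)
f(h) = -5/33 (f(h) = 1/(-18/5 - 3) = 1/(-33/5) = -5/33)
(f(O) + 90)² = (-5/33 + 90)² = (2965/33)² = 8791225/1089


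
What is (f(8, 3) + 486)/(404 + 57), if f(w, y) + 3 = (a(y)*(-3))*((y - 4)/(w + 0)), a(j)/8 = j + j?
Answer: 501/461 ≈ 1.0868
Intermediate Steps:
a(j) = 16*j (a(j) = 8*(j + j) = 8*(2*j) = 16*j)
f(w, y) = -3 - 48*y*(-4 + y)/w (f(w, y) = -3 + ((16*y)*(-3))*((y - 4)/(w + 0)) = -3 + (-48*y)*((-4 + y)/w) = -3 - 48*y*(-4 + y)/w)
(f(8, 3) + 486)/(404 + 57) = (3*(-1*8 - 16*3² + 64*3)/8 + 486)/(404 + 57) = (3*(⅛)*(-8 - 16*9 + 192) + 486)/461 = (3*(⅛)*(-8 - 144 + 192) + 486)*(1/461) = (3*(⅛)*40 + 486)*(1/461) = (15 + 486)*(1/461) = 501*(1/461) = 501/461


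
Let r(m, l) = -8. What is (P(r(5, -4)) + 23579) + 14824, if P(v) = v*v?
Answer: 38467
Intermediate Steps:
P(v) = v**2
(P(r(5, -4)) + 23579) + 14824 = ((-8)**2 + 23579) + 14824 = (64 + 23579) + 14824 = 23643 + 14824 = 38467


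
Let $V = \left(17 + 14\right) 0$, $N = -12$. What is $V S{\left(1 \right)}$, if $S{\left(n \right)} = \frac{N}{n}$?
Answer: $0$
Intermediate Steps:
$S{\left(n \right)} = - \frac{12}{n}$
$V = 0$ ($V = 31 \cdot 0 = 0$)
$V S{\left(1 \right)} = 0 \left(- \frac{12}{1}\right) = 0 \left(\left(-12\right) 1\right) = 0 \left(-12\right) = 0$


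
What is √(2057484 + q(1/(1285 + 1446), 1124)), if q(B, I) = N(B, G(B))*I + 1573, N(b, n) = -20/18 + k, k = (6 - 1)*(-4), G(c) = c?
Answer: √18317953/3 ≈ 1426.6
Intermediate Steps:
k = -20 (k = 5*(-4) = -20)
N(b, n) = -190/9 (N(b, n) = -20/18 - 20 = -20*1/18 - 20 = -10/9 - 20 = -190/9)
q(B, I) = 1573 - 190*I/9 (q(B, I) = -190*I/9 + 1573 = 1573 - 190*I/9)
√(2057484 + q(1/(1285 + 1446), 1124)) = √(2057484 + (1573 - 190/9*1124)) = √(2057484 + (1573 - 213560/9)) = √(2057484 - 199403/9) = √(18317953/9) = √18317953/3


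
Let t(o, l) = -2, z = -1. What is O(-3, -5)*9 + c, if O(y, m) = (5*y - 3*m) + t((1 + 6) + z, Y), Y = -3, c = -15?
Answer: -33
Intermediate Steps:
O(y, m) = -2 - 3*m + 5*y (O(y, m) = (5*y - 3*m) - 2 = (-3*m + 5*y) - 2 = -2 - 3*m + 5*y)
O(-3, -5)*9 + c = (-2 - 3*(-5) + 5*(-3))*9 - 15 = (-2 + 15 - 15)*9 - 15 = -2*9 - 15 = -18 - 15 = -33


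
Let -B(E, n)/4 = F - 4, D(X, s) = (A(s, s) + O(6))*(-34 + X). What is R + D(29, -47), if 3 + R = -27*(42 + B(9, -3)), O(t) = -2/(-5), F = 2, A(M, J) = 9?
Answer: -1400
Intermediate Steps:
O(t) = ⅖ (O(t) = -2*(-⅕) = ⅖)
D(X, s) = -1598/5 + 47*X/5 (D(X, s) = (9 + ⅖)*(-34 + X) = 47*(-34 + X)/5 = -1598/5 + 47*X/5)
B(E, n) = 8 (B(E, n) = -4*(2 - 4) = -4*(-2) = 8)
R = -1353 (R = -3 - 27*(42 + 8) = -3 - 27*50 = -3 - 1350 = -1353)
R + D(29, -47) = -1353 + (-1598/5 + (47/5)*29) = -1353 + (-1598/5 + 1363/5) = -1353 - 47 = -1400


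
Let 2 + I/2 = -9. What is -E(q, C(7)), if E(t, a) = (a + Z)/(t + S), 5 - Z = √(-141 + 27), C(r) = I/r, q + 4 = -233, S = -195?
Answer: 13/3024 - I*√114/432 ≈ 0.0042989 - 0.024715*I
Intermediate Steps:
I = -22 (I = -4 + 2*(-9) = -4 - 18 = -22)
q = -237 (q = -4 - 233 = -237)
C(r) = -22/r
Z = 5 - I*√114 (Z = 5 - √(-141 + 27) = 5 - √(-114) = 5 - I*√114 ≈ 5.0 - 10.677*I)
E(t, a) = (5 + a - I*√114)/(-195 + t) (E(t, a) = (a + (5 - I*√114))/(t - 195) = (5 + a - I*√114)/(-195 + t))
-E(q, C(7)) = -(5 - 22/7 - I*√114)/(-195 - 237) = -(5 - 22*⅐ - I*√114)/(-432) = -(-1)*(5 - 22/7 - I*√114)/432 = -(-1)*(13/7 - I*√114)/432 = -(-13/3024 + I*√114/432) = 13/3024 - I*√114/432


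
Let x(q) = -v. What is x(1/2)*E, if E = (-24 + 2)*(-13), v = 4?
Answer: -1144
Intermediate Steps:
x(q) = -4 (x(q) = -1*4 = -4)
E = 286 (E = -22*(-13) = 286)
x(1/2)*E = -4*286 = -1144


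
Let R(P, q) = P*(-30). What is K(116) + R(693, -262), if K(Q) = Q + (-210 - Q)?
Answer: -21000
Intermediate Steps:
K(Q) = -210
R(P, q) = -30*P
K(116) + R(693, -262) = -210 - 30*693 = -210 - 20790 = -21000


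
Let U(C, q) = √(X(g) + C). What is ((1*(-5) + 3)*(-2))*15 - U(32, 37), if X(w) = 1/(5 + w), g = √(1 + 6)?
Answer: 60 - √(161 + 32*√7)/√(5 + √7) ≈ 54.332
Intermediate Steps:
g = √7 ≈ 2.6458
U(C, q) = √(C + 1/(5 + √7)) (U(C, q) = √(1/(5 + √7) + C) = √(C + 1/(5 + √7)))
((1*(-5) + 3)*(-2))*15 - U(32, 37) = ((1*(-5) + 3)*(-2))*15 - √(32 + 1/(5 + √7)) = ((-5 + 3)*(-2))*15 - √(32 + 1/(5 + √7)) = -2*(-2)*15 - √(32 + 1/(5 + √7)) = 4*15 - √(32 + 1/(5 + √7)) = 60 - √(32 + 1/(5 + √7))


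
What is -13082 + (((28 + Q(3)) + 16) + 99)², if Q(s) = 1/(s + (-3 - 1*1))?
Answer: 7082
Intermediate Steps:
Q(s) = 1/(-4 + s) (Q(s) = 1/(s + (-3 - 1)) = 1/(s - 4) = 1/(-4 + s))
-13082 + (((28 + Q(3)) + 16) + 99)² = -13082 + (((28 + 1/(-4 + 3)) + 16) + 99)² = -13082 + (((28 + 1/(-1)) + 16) + 99)² = -13082 + (((28 - 1) + 16) + 99)² = -13082 + ((27 + 16) + 99)² = -13082 + (43 + 99)² = -13082 + 142² = -13082 + 20164 = 7082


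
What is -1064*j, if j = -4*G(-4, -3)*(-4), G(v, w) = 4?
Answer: -68096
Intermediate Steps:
j = 64 (j = -4*4*(-4) = -16*(-4) = 64)
-1064*j = -1064*64 = -68096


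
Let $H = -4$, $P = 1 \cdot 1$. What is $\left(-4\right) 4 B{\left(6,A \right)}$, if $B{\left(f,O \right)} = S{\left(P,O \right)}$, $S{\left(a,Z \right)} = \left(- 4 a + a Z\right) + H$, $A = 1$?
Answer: $112$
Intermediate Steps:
$P = 1$
$S{\left(a,Z \right)} = -4 - 4 a + Z a$ ($S{\left(a,Z \right)} = \left(- 4 a + a Z\right) - 4 = \left(- 4 a + Z a\right) - 4 = -4 - 4 a + Z a$)
$B{\left(f,O \right)} = -8 + O$ ($B{\left(f,O \right)} = -4 - 4 + O 1 = -4 - 4 + O = -8 + O$)
$\left(-4\right) 4 B{\left(6,A \right)} = \left(-4\right) 4 \left(-8 + 1\right) = \left(-16\right) \left(-7\right) = 112$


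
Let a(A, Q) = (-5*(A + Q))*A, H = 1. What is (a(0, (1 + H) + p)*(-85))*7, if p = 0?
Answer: 0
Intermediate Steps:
a(A, Q) = A*(-5*A - 5*Q) (a(A, Q) = (-5*A - 5*Q)*A = A*(-5*A - 5*Q))
(a(0, (1 + H) + p)*(-85))*7 = (-5*0*(0 + ((1 + 1) + 0))*(-85))*7 = (-5*0*(0 + (2 + 0))*(-85))*7 = (-5*0*(0 + 2)*(-85))*7 = (-5*0*2*(-85))*7 = (0*(-85))*7 = 0*7 = 0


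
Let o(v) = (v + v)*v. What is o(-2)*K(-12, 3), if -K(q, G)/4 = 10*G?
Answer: -960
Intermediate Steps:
K(q, G) = -40*G
o(v) = 2*v**2 (o(v) = (2*v)*v = 2*v**2)
o(-2)*K(-12, 3) = (2*(-2)**2)*(-40*3) = (2*4)*(-120) = 8*(-120) = -960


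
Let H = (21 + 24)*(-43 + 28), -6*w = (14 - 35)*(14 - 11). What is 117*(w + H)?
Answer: -155493/2 ≈ -77747.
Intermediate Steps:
w = 21/2 (w = -(14 - 35)*(14 - 11)/6 = -(-7)*3/2 = -⅙*(-63) = 21/2 ≈ 10.500)
H = -675 (H = 45*(-15) = -675)
117*(w + H) = 117*(21/2 - 675) = 117*(-1329/2) = -155493/2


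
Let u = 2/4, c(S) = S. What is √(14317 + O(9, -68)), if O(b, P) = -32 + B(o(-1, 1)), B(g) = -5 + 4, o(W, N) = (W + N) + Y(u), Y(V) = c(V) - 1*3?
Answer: 2*√3571 ≈ 119.52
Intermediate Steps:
u = ½ (u = 2*(¼) = ½ ≈ 0.50000)
Y(V) = -3 + V (Y(V) = V - 1*3 = V - 3 = -3 + V)
o(W, N) = -5/2 + N + W (o(W, N) = (W + N) + (-3 + ½) = (N + W) - 5/2 = -5/2 + N + W)
B(g) = -1
O(b, P) = -33 (O(b, P) = -32 - 1 = -33)
√(14317 + O(9, -68)) = √(14317 - 33) = √14284 = 2*√3571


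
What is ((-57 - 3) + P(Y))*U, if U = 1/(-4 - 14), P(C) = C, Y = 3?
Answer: 19/6 ≈ 3.1667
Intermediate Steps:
U = -1/18 (U = 1/(-18) = -1/18 ≈ -0.055556)
((-57 - 3) + P(Y))*U = ((-57 - 3) + 3)*(-1/18) = (-60 + 3)*(-1/18) = -57*(-1/18) = 19/6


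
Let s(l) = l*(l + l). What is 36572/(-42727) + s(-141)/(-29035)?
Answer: -2760778994/1240578445 ≈ -2.2254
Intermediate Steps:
s(l) = 2*l² (s(l) = l*(2*l) = 2*l²)
36572/(-42727) + s(-141)/(-29035) = 36572/(-42727) + (2*(-141)²)/(-29035) = 36572*(-1/42727) + (2*19881)*(-1/29035) = -36572/42727 + 39762*(-1/29035) = -36572/42727 - 39762/29035 = -2760778994/1240578445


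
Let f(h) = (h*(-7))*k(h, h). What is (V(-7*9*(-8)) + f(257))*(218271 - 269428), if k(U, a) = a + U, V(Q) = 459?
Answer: 47280680639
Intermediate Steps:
k(U, a) = U + a
f(h) = -14*h**2 (f(h) = (h*(-7))*(h + h) = (-7*h)*(2*h) = -14*h**2)
(V(-7*9*(-8)) + f(257))*(218271 - 269428) = (459 - 14*257**2)*(218271 - 269428) = (459 - 14*66049)*(-51157) = (459 - 924686)*(-51157) = -924227*(-51157) = 47280680639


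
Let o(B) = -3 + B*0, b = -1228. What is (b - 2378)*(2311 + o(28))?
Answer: -8322648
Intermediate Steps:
o(B) = -3 (o(B) = -3 + 0 = -3)
(b - 2378)*(2311 + o(28)) = (-1228 - 2378)*(2311 - 3) = -3606*2308 = -8322648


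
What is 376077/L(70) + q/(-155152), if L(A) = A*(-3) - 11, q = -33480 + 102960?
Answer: -561196671/329698 ≈ -1702.2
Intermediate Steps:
q = 69480
L(A) = -11 - 3*A (L(A) = -3*A - 11 = -11 - 3*A)
376077/L(70) + q/(-155152) = 376077/(-11 - 3*70) + 69480/(-155152) = 376077/(-11 - 210) + 69480*(-1/155152) = 376077/(-221) - 8685/19394 = 376077*(-1/221) - 8685/19394 = -28929/17 - 8685/19394 = -561196671/329698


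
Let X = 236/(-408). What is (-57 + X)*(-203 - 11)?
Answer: 628411/51 ≈ 12322.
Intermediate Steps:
X = -59/102 (X = 236*(-1/408) = -59/102 ≈ -0.57843)
(-57 + X)*(-203 - 11) = (-57 - 59/102)*(-203 - 11) = -5873/102*(-214) = 628411/51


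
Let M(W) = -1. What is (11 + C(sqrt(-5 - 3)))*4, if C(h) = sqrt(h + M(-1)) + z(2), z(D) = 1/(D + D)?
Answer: 45 + 4*sqrt(-1 + 2*I*sqrt(2)) ≈ 49.0 + 5.6569*I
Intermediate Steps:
z(D) = 1/(2*D)
C(h) = 1/4 + sqrt(-1 + h) (C(h) = sqrt(h - 1) + (1/2)/2 = sqrt(-1 + h) + (1/2)*(1/2) = sqrt(-1 + h) + 1/4 = 1/4 + sqrt(-1 + h))
(11 + C(sqrt(-5 - 3)))*4 = (11 + (1/4 + sqrt(-1 + sqrt(-5 - 3))))*4 = (11 + (1/4 + sqrt(-1 + sqrt(-8))))*4 = (11 + (1/4 + sqrt(-1 + 2*I*sqrt(2))))*4 = (45/4 + sqrt(-1 + 2*I*sqrt(2)))*4 = 45 + 4*sqrt(-1 + 2*I*sqrt(2))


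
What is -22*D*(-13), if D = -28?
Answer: -8008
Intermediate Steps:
-22*D*(-13) = -22*(-28)*(-13) = 616*(-13) = -8008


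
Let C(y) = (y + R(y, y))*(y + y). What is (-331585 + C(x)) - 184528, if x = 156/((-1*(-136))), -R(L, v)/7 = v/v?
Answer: -298321075/578 ≈ -5.1613e+5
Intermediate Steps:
R(L, v) = -7 (R(L, v) = -7*v/v = -7*1 = -7)
x = 39/34 (x = 156/136 = 156*(1/136) = 39/34 ≈ 1.1471)
C(y) = 2*y*(-7 + y) (C(y) = (y - 7)*(y + y) = (-7 + y)*(2*y) = 2*y*(-7 + y))
(-331585 + C(x)) - 184528 = (-331585 + 2*(39/34)*(-7 + 39/34)) - 184528 = (-331585 + 2*(39/34)*(-199/34)) - 184528 = (-331585 - 7761/578) - 184528 = -191663891/578 - 184528 = -298321075/578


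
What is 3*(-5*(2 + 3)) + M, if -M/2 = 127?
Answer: -329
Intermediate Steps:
M = -254 (M = -2*127 = -254)
3*(-5*(2 + 3)) + M = 3*(-5*(2 + 3)) - 254 = 3*(-5*5) - 254 = 3*(-25) - 254 = -75 - 254 = -329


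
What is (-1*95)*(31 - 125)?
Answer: 8930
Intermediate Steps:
(-1*95)*(31 - 125) = -95*(-94) = 8930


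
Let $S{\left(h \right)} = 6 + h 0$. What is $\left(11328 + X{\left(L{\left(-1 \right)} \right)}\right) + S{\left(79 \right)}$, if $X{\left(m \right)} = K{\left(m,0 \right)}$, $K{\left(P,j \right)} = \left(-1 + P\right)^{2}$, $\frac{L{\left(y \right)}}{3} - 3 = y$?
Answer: $11359$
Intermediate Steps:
$L{\left(y \right)} = 9 + 3 y$
$X{\left(m \right)} = \left(-1 + m\right)^{2}$
$S{\left(h \right)} = 6$ ($S{\left(h \right)} = 6 + 0 = 6$)
$\left(11328 + X{\left(L{\left(-1 \right)} \right)}\right) + S{\left(79 \right)} = \left(11328 + \left(-1 + \left(9 + 3 \left(-1\right)\right)\right)^{2}\right) + 6 = \left(11328 + \left(-1 + \left(9 - 3\right)\right)^{2}\right) + 6 = \left(11328 + \left(-1 + 6\right)^{2}\right) + 6 = \left(11328 + 5^{2}\right) + 6 = \left(11328 + 25\right) + 6 = 11353 + 6 = 11359$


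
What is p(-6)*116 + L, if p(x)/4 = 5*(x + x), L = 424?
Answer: -27416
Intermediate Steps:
p(x) = 40*x (p(x) = 4*(5*(x + x)) = 4*(5*(2*x)) = 4*(10*x) = 40*x)
p(-6)*116 + L = (40*(-6))*116 + 424 = -240*116 + 424 = -27840 + 424 = -27416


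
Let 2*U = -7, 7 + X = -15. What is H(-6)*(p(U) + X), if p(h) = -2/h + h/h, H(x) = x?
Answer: 858/7 ≈ 122.57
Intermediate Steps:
X = -22 (X = -7 - 15 = -22)
U = -7/2 (U = (½)*(-7) = -7/2 ≈ -3.5000)
p(h) = 1 - 2/h (p(h) = -2/h + 1 = 1 - 2/h)
H(-6)*(p(U) + X) = -6*((-2 - 7/2)/(-7/2) - 22) = -6*(-2/7*(-11/2) - 22) = -6*(11/7 - 22) = -6*(-143/7) = 858/7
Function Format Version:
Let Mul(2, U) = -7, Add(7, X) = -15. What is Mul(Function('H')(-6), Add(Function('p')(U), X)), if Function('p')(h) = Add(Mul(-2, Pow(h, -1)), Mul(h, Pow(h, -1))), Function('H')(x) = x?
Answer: Rational(858, 7) ≈ 122.57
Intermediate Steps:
X = -22 (X = Add(-7, -15) = -22)
U = Rational(-7, 2) (U = Mul(Rational(1, 2), -7) = Rational(-7, 2) ≈ -3.5000)
Function('p')(h) = Add(1, Mul(-2, Pow(h, -1))) (Function('p')(h) = Add(Mul(-2, Pow(h, -1)), 1) = Add(1, Mul(-2, Pow(h, -1))))
Mul(Function('H')(-6), Add(Function('p')(U), X)) = Mul(-6, Add(Mul(Pow(Rational(-7, 2), -1), Add(-2, Rational(-7, 2))), -22)) = Mul(-6, Add(Mul(Rational(-2, 7), Rational(-11, 2)), -22)) = Mul(-6, Add(Rational(11, 7), -22)) = Mul(-6, Rational(-143, 7)) = Rational(858, 7)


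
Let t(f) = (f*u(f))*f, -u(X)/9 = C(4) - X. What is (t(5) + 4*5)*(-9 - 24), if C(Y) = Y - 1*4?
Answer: -37785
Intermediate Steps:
C(Y) = -4 + Y (C(Y) = Y - 4 = -4 + Y)
u(X) = 9*X (u(X) = -9*((-4 + 4) - X) = -9*(0 - X) = -(-9)*X = 9*X)
t(f) = 9*f³ (t(f) = (f*(9*f))*f = (9*f²)*f = 9*f³)
(t(5) + 4*5)*(-9 - 24) = (9*5³ + 4*5)*(-9 - 24) = (9*125 + 20)*(-33) = (1125 + 20)*(-33) = 1145*(-33) = -37785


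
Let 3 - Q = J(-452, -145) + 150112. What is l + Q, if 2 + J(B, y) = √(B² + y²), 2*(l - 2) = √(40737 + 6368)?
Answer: -150105 + √47105/2 - √225329 ≈ -1.5047e+5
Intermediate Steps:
l = 2 + √47105/2 (l = 2 + √(40737 + 6368)/2 = 2 + √47105/2 ≈ 110.52)
J(B, y) = -2 + √(B² + y²)
Q = -150107 - √225329 (Q = 3 - ((-2 + √((-452)² + (-145)²)) + 150112) = 3 - ((-2 + √(204304 + 21025)) + 150112) = 3 - ((-2 + √225329) + 150112) = 3 - (150110 + √225329) = 3 + (-150110 - √225329) = -150107 - √225329 ≈ -1.5058e+5)
l + Q = (2 + √47105/2) + (-150107 - √225329) = -150105 + √47105/2 - √225329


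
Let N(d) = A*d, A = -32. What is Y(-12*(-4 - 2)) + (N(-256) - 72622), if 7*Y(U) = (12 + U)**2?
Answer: -63422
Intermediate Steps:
N(d) = -32*d
Y(U) = (12 + U)**2/7
Y(-12*(-4 - 2)) + (N(-256) - 72622) = (12 - 12*(-4 - 2))**2/7 + (-32*(-256) - 72622) = (12 - 12*(-6))**2/7 + (8192 - 72622) = (12 + 72)**2/7 - 64430 = (1/7)*84**2 - 64430 = (1/7)*7056 - 64430 = 1008 - 64430 = -63422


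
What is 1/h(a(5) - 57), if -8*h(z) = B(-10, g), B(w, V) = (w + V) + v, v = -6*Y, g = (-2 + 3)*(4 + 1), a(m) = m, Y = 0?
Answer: 8/5 ≈ 1.6000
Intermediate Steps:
g = 5 (g = 1*5 = 5)
v = 0 (v = -6*0 = 0)
B(w, V) = V + w (B(w, V) = (w + V) + 0 = (V + w) + 0 = V + w)
h(z) = 5/8 (h(z) = -(5 - 10)/8 = -⅛*(-5) = 5/8)
1/h(a(5) - 57) = 1/(5/8) = 8/5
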